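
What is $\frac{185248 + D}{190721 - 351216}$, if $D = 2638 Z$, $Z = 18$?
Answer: $- \frac{232732}{160495} \approx -1.4501$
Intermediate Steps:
$D = 47484$ ($D = 2638 \cdot 18 = 47484$)
$\frac{185248 + D}{190721 - 351216} = \frac{185248 + 47484}{190721 - 351216} = \frac{232732}{-160495} = 232732 \left(- \frac{1}{160495}\right) = - \frac{232732}{160495}$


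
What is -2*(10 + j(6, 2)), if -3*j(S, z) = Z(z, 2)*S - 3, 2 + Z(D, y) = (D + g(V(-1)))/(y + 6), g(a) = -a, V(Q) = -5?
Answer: -53/2 ≈ -26.500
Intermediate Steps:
Z(D, y) = -2 + (5 + D)/(6 + y) (Z(D, y) = -2 + (D - 1*(-5))/(y + 6) = -2 + (D + 5)/(6 + y) = -2 + (5 + D)/(6 + y))
j(S, z) = 1 - S*(-11/8 + z/8)/3 (j(S, z) = -(((-7 + z - 2*2)/(6 + 2))*S - 3)/3 = -(((-7 + z - 4)/8)*S - 3)/3 = -(((-11 + z)/8)*S - 3)/3 = -((-11/8 + z/8)*S - 3)/3 = -(S*(-11/8 + z/8) - 3)/3 = -(-3 + S*(-11/8 + z/8))/3 = 1 - S*(-11/8 + z/8)/3)
-2*(10 + j(6, 2)) = -2*(10 + (1 - 1/24*6*(-11 + 2))) = -2*(10 + (1 - 1/24*6*(-9))) = -2*(10 + (1 + 9/4)) = -2*(10 + 13/4) = -2*53/4 = -53/2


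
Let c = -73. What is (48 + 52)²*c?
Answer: -730000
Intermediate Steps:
(48 + 52)²*c = (48 + 52)²*(-73) = 100²*(-73) = 10000*(-73) = -730000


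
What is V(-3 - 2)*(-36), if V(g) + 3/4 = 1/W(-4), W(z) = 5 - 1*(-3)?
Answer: 45/2 ≈ 22.500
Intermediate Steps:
W(z) = 8 (W(z) = 5 + 3 = 8)
V(g) = -5/8 (V(g) = -¾ + 1/8 = -¾ + ⅛ = -5/8)
V(-3 - 2)*(-36) = -5/8*(-36) = 45/2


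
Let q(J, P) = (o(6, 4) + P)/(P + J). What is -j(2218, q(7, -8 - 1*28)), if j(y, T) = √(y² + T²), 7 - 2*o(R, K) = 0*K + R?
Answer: -√16549283777/58 ≈ -2218.0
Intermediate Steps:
o(R, K) = 7/2 - R/2 (o(R, K) = 7/2 - (0*K + R)/2 = 7/2 - (0 + R)/2 = 7/2 - R/2)
q(J, P) = (½ + P)/(J + P) (q(J, P) = ((7/2 - ½*6) + P)/(P + J) = ((7/2 - 3) + P)/(J + P) = (½ + P)/(J + P))
j(y, T) = √(T² + y²)
-j(2218, q(7, -8 - 1*28)) = -√(((½ + (-8 - 1*28))/(7 + (-8 - 1*28)))² + 2218²) = -√(((½ + (-8 - 28))/(7 + (-8 - 28)))² + 4919524) = -√(((½ - 36)/(7 - 36))² + 4919524) = -√((-71/2/(-29))² + 4919524) = -√((-1/29*(-71/2))² + 4919524) = -√((71/58)² + 4919524) = -√(5041/3364 + 4919524) = -√(16549283777/3364) = -√16549283777/58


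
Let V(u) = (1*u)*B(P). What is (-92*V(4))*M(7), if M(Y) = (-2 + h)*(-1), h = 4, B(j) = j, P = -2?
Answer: -1472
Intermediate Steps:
M(Y) = -2 (M(Y) = (-2 + 4)*(-1) = 2*(-1) = -2)
V(u) = -2*u (V(u) = (1*u)*(-2) = u*(-2) = -2*u)
(-92*V(4))*M(7) = -(-184)*4*(-2) = -92*(-8)*(-2) = 736*(-2) = -1472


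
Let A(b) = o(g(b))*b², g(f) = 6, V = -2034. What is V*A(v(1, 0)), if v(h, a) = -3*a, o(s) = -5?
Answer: 0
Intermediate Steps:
A(b) = -5*b²
V*A(v(1, 0)) = -(-10170)*(-3*0)² = -(-10170)*0² = -(-10170)*0 = -2034*0 = 0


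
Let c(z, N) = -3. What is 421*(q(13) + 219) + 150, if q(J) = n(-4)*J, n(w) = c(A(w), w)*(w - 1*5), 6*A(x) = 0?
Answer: 240120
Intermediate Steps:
A(x) = 0 (A(x) = (⅙)*0 = 0)
n(w) = 15 - 3*w (n(w) = -3*(w - 1*5) = -3*(w - 5) = -3*(-5 + w) = 15 - 3*w)
q(J) = 27*J (q(J) = (15 - 3*(-4))*J = (15 + 12)*J = 27*J)
421*(q(13) + 219) + 150 = 421*(27*13 + 219) + 150 = 421*(351 + 219) + 150 = 421*570 + 150 = 239970 + 150 = 240120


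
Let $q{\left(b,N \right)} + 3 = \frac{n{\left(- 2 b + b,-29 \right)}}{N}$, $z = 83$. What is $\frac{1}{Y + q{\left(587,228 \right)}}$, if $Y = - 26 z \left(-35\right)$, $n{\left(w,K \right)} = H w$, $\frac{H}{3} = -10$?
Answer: $\frac{38}{2872961} \approx 1.3227 \cdot 10^{-5}$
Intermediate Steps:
$H = -30$ ($H = 3 \left(-10\right) = -30$)
$n{\left(w,K \right)} = - 30 w$
$q{\left(b,N \right)} = -3 + \frac{30 b}{N}$ ($q{\left(b,N \right)} = -3 + \frac{\left(-30\right) \left(- 2 b + b\right)}{N} = -3 + \frac{\left(-30\right) \left(- b\right)}{N} = -3 + \frac{30 b}{N}$)
$Y = 75530$ ($Y = \left(-26\right) 83 \left(-35\right) = \left(-2158\right) \left(-35\right) = 75530$)
$\frac{1}{Y + q{\left(587,228 \right)}} = \frac{1}{75530 - \left(3 - \frac{17610}{228}\right)} = \frac{1}{75530 - \left(3 - \frac{2935}{38}\right)} = \frac{1}{75530 + \left(-3 + \frac{2935}{38}\right)} = \frac{1}{75530 + \frac{2821}{38}} = \frac{1}{\frac{2872961}{38}} = \frac{38}{2872961}$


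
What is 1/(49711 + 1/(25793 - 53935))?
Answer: 28142/1398966961 ≈ 2.0116e-5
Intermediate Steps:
1/(49711 + 1/(25793 - 53935)) = 1/(49711 + 1/(-28142)) = 1/(49711 - 1/28142) = 1/(1398966961/28142) = 28142/1398966961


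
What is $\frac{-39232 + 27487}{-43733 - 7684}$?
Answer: $\frac{45}{197} \approx 0.22843$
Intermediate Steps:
$\frac{-39232 + 27487}{-43733 - 7684} = - \frac{11745}{-43733 - 7684} = - \frac{11745}{-51417} = \left(-11745\right) \left(- \frac{1}{51417}\right) = \frac{45}{197}$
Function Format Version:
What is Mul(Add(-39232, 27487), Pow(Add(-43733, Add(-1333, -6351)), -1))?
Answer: Rational(45, 197) ≈ 0.22843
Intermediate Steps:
Mul(Add(-39232, 27487), Pow(Add(-43733, Add(-1333, -6351)), -1)) = Mul(-11745, Pow(Add(-43733, -7684), -1)) = Mul(-11745, Pow(-51417, -1)) = Mul(-11745, Rational(-1, 51417)) = Rational(45, 197)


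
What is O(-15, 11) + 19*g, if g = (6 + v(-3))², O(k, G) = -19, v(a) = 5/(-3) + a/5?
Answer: 55309/225 ≈ 245.82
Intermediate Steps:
v(a) = -5/3 + a/5 (v(a) = 5*(-⅓) + a*(⅕) = -5/3 + a/5)
g = 3136/225 (g = (6 + (-5/3 + (⅕)*(-3)))² = (6 + (-5/3 - ⅗))² = (6 - 34/15)² = (56/15)² = 3136/225 ≈ 13.938)
O(-15, 11) + 19*g = -19 + 19*(3136/225) = -19 + 59584/225 = 55309/225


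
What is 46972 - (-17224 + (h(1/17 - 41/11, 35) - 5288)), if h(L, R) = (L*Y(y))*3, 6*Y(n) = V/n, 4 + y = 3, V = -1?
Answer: 12993851/187 ≈ 69486.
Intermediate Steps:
y = -1 (y = -4 + 3 = -1)
Y(n) = -1/(6*n) (Y(n) = (-1/n)/6 = -1/(6*n))
h(L, R) = L/2 (h(L, R) = (L*(-1/6/(-1)))*3 = (L*(-1/6*(-1)))*3 = (L*(1/6))*3 = (L/6)*3 = L/2)
46972 - (-17224 + (h(1/17 - 41/11, 35) - 5288)) = 46972 - (-17224 + ((1/17 - 41/11)/2 - 5288)) = 46972 - (-17224 + ((1/2)*(-686/187) - 5288)) = 46972 - (-17224 + (-343/187 - 5288)) = 46972 - (-17224 - 989199/187) = 46972 - 1*(-4210087/187) = 46972 + 4210087/187 = 12993851/187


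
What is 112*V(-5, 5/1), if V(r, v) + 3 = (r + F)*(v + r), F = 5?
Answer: -336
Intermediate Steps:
V(r, v) = -3 + (5 + r)*(r + v) (V(r, v) = -3 + (r + 5)*(v + r) = -3 + (5 + r)*(r + v))
112*V(-5, 5/1) = 112*(-3 + (-5)² + 5*(-5) + 5*(5/1) - 25/1) = 112*(-3 + 25 - 25 + 5*(5*1) - 25) = 112*(-3 + 25 - 25 + 5*5 - 5*5) = 112*(-3 + 25 - 25 + 25 - 25) = 112*(-3) = -336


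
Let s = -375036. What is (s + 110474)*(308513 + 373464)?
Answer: -180425199074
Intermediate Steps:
(s + 110474)*(308513 + 373464) = (-375036 + 110474)*(308513 + 373464) = -264562*681977 = -180425199074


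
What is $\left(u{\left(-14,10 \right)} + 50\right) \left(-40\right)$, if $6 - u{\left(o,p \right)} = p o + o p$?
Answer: $-13440$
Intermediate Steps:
$u{\left(o,p \right)} = 6 - 2 o p$ ($u{\left(o,p \right)} = 6 - \left(p o + o p\right) = 6 - \left(o p + o p\right) = 6 - 2 o p$)
$\left(u{\left(-14,10 \right)} + 50\right) \left(-40\right) = \left(\left(6 - \left(-28\right) 10\right) + 50\right) \left(-40\right) = \left(\left(6 + 280\right) + 50\right) \left(-40\right) = \left(286 + 50\right) \left(-40\right) = 336 \left(-40\right) = -13440$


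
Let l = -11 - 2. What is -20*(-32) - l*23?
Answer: 939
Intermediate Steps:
l = -13
-20*(-32) - l*23 = -20*(-32) - (-13)*23 = 640 - 1*(-299) = 640 + 299 = 939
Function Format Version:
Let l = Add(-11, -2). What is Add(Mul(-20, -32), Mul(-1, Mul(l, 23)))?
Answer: 939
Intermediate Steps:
l = -13
Add(Mul(-20, -32), Mul(-1, Mul(l, 23))) = Add(Mul(-20, -32), Mul(-1, Mul(-13, 23))) = Add(640, Mul(-1, -299)) = Add(640, 299) = 939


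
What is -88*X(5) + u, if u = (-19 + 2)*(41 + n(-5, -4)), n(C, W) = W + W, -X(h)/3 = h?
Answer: 759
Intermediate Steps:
X(h) = -3*h
n(C, W) = 2*W
u = -561 (u = (-19 + 2)*(41 + 2*(-4)) = -17*(41 - 8) = -17*33 = -561)
-88*X(5) + u = -(-264)*5 - 561 = -88*(-15) - 561 = 1320 - 561 = 759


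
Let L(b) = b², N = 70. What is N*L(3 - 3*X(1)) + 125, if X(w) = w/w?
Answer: 125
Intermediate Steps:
X(w) = 1
N*L(3 - 3*X(1)) + 125 = 70*(3 - 3*1)² + 125 = 70*(3 - 3)² + 125 = 70*0² + 125 = 70*0 + 125 = 0 + 125 = 125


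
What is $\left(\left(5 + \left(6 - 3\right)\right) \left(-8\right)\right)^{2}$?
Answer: $4096$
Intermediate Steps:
$\left(\left(5 + \left(6 - 3\right)\right) \left(-8\right)\right)^{2} = \left(\left(5 + 3\right) \left(-8\right)\right)^{2} = \left(8 \left(-8\right)\right)^{2} = \left(-64\right)^{2} = 4096$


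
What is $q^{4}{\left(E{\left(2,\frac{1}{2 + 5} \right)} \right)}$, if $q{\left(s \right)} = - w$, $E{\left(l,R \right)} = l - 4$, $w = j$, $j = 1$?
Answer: $1$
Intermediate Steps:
$w = 1$
$E{\left(l,R \right)} = -4 + l$ ($E{\left(l,R \right)} = l - 4 = -4 + l$)
$q{\left(s \right)} = -1$ ($q{\left(s \right)} = \left(-1\right) 1 = -1$)
$q^{4}{\left(E{\left(2,\frac{1}{2 + 5} \right)} \right)} = \left(-1\right)^{4} = 1$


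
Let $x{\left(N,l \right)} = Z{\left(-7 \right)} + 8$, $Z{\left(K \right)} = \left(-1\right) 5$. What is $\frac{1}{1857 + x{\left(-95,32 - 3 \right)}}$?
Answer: $\frac{1}{1860} \approx 0.00053763$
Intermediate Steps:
$Z{\left(K \right)} = -5$
$x{\left(N,l \right)} = 3$ ($x{\left(N,l \right)} = -5 + 8 = 3$)
$\frac{1}{1857 + x{\left(-95,32 - 3 \right)}} = \frac{1}{1857 + 3} = \frac{1}{1860}$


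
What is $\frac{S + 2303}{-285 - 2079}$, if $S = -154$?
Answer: $- \frac{2149}{2364} \approx -0.90905$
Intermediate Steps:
$\frac{S + 2303}{-285 - 2079} = \frac{-154 + 2303}{-285 - 2079} = \frac{2149}{-2364} = 2149 \left(- \frac{1}{2364}\right) = - \frac{2149}{2364}$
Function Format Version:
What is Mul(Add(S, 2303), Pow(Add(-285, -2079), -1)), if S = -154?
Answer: Rational(-2149, 2364) ≈ -0.90905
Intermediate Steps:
Mul(Add(S, 2303), Pow(Add(-285, -2079), -1)) = Mul(Add(-154, 2303), Pow(Add(-285, -2079), -1)) = Mul(2149, Pow(-2364, -1)) = Mul(2149, Rational(-1, 2364)) = Rational(-2149, 2364)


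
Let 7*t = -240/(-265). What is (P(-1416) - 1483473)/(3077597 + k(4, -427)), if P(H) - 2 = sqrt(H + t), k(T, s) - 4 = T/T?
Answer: -134861/279782 + I*sqrt(48720462)/570895171 ≈ -0.48202 + 1.2226e-5*I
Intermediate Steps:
k(T, s) = 5 (k(T, s) = 4 + T/T = 4 + 1 = 5)
t = 48/371 (t = (-240/(-265))/7 = (-240*(-1/265))/7 = (1/7)*(48/53) = 48/371 ≈ 0.12938)
P(H) = 2 + sqrt(48/371 + H) (P(H) = 2 + sqrt(H + 48/371) = 2 + sqrt(48/371 + H))
(P(-1416) - 1483473)/(3077597 + k(4, -427)) = ((2 + sqrt(17808 + 137641*(-1416))/371) - 1483473)/(3077597 + 5) = ((2 + sqrt(17808 - 194899656)/371) - 1483473)/3077602 = ((2 + sqrt(-194881848)/371) - 1483473)*(1/3077602) = ((2 + (2*I*sqrt(48720462))/371) - 1483473)*(1/3077602) = ((2 + 2*I*sqrt(48720462)/371) - 1483473)*(1/3077602) = (-1483471 + 2*I*sqrt(48720462)/371)*(1/3077602) = -134861/279782 + I*sqrt(48720462)/570895171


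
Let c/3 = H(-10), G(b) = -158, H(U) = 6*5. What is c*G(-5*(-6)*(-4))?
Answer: -14220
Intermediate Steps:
H(U) = 30
c = 90 (c = 3*30 = 90)
c*G(-5*(-6)*(-4)) = 90*(-158) = -14220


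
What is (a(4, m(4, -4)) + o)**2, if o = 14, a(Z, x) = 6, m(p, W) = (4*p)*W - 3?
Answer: 400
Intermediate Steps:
m(p, W) = -3 + 4*W*p (m(p, W) = 4*W*p - 3 = -3 + 4*W*p)
(a(4, m(4, -4)) + o)**2 = (6 + 14)**2 = 20**2 = 400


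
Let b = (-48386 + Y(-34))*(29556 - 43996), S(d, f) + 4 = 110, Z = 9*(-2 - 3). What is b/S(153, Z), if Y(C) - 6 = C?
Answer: 349549080/53 ≈ 6.5953e+6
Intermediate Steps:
Y(C) = 6 + C
Z = -45 (Z = 9*(-5) = -45)
S(d, f) = 106 (S(d, f) = -4 + 110 = 106)
b = 699098160 (b = (-48386 + (6 - 34))*(29556 - 43996) = (-48386 - 28)*(-14440) = -48414*(-14440) = 699098160)
b/S(153, Z) = 699098160/106 = 699098160*(1/106) = 349549080/53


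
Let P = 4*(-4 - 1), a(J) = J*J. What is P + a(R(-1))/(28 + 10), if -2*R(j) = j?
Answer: -3039/152 ≈ -19.993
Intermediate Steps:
R(j) = -j/2
a(J) = J**2
P = -20 (P = 4*(-5) = -20)
P + a(R(-1))/(28 + 10) = -20 + (-1/2*(-1))**2/(28 + 10) = -20 + (1/2)**2/38 = -20 + (1/4)*(1/38) = -20 + 1/152 = -3039/152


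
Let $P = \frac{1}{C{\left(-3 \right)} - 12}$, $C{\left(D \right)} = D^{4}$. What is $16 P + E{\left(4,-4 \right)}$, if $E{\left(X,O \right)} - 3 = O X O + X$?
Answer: $\frac{4915}{69} \approx 71.232$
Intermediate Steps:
$E{\left(X,O \right)} = 3 + X + X O^{2}$ ($E{\left(X,O \right)} = 3 + \left(O X O + X\right) = 3 + \left(X O^{2} + X\right) = 3 + \left(X + X O^{2}\right) = 3 + X + X O^{2}$)
$P = \frac{1}{69}$ ($P = \frac{1}{\left(-3\right)^{4} - 12} = \frac{1}{81 - 12} = \frac{1}{69} \approx 0.014493$)
$16 P + E{\left(4,-4 \right)} = 16 \cdot \frac{1}{69} + \left(3 + 4 + 4 \left(-4\right)^{2}\right) = \frac{16}{69} + \left(3 + 4 + 4 \cdot 16\right) = \frac{16}{69} + \left(3 + 4 + 64\right) = \frac{16}{69} + 71 = \frac{4915}{69}$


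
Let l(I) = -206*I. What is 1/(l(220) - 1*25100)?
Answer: -1/70420 ≈ -1.4201e-5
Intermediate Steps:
1/(l(220) - 1*25100) = 1/(-206*220 - 1*25100) = 1/(-45320 - 25100) = 1/(-70420) = -1/70420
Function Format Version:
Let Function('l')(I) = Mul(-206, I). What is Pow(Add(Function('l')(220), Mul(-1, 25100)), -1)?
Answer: Rational(-1, 70420) ≈ -1.4201e-5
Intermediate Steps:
Pow(Add(Function('l')(220), Mul(-1, 25100)), -1) = Pow(Add(Mul(-206, 220), Mul(-1, 25100)), -1) = Pow(Add(-45320, -25100), -1) = Pow(-70420, -1) = Rational(-1, 70420)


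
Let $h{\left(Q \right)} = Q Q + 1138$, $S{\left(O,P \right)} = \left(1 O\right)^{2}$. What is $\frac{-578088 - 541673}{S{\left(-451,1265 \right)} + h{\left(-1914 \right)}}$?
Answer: $- \frac{1119761}{3867935} \approx -0.2895$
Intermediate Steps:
$S{\left(O,P \right)} = O^{2}$
$h{\left(Q \right)} = 1138 + Q^{2}$ ($h{\left(Q \right)} = Q^{2} + 1138 = 1138 + Q^{2}$)
$\frac{-578088 - 541673}{S{\left(-451,1265 \right)} + h{\left(-1914 \right)}} = \frac{-578088 - 541673}{\left(-451\right)^{2} + \left(1138 + \left(-1914\right)^{2}\right)} = - \frac{1119761}{203401 + \left(1138 + 3663396\right)} = - \frac{1119761}{203401 + 3664534} = - \frac{1119761}{3867935}$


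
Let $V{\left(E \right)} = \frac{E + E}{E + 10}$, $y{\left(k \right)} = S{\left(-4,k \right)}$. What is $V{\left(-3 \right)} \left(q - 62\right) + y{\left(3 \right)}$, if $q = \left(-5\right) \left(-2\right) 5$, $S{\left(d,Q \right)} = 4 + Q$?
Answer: $\frac{121}{7} \approx 17.286$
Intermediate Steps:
$y{\left(k \right)} = 4 + k$
$q = 50$ ($q = 10 \cdot 5 = 50$)
$V{\left(E \right)} = \frac{2 E}{10 + E}$
$V{\left(-3 \right)} \left(q - 62\right) + y{\left(3 \right)} = 2 \left(-3\right) \frac{1}{10 - 3} \left(50 - 62\right) + \left(4 + 3\right) = 2 \left(-3\right) \frac{1}{7} \left(50 - 62\right) + 7 = 2 \left(-3\right) \frac{1}{7} \left(-12\right) + 7 = \left(- \frac{6}{7}\right) \left(-12\right) + 7 = \frac{72}{7} + 7 = \frac{121}{7}$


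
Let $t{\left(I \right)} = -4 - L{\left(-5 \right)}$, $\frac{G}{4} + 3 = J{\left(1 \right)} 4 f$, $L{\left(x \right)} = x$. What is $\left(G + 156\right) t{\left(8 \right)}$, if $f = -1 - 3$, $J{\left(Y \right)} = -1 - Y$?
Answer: $272$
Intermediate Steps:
$f = -4$
$G = 116$ ($G = -12 + 4 \left(-1 - 1\right) 4 \left(-4\right) = -12 + 4 \left(-2\right) 4 \left(-4\right) = -12 + 4 \left(\left(-8\right) \left(-4\right)\right) = -12 + 4 \cdot 32 = -12 + 128 = 116$)
$t{\left(I \right)} = 1$ ($t{\left(I \right)} = -4 - -5 = -4 + 5 = 1$)
$\left(G + 156\right) t{\left(8 \right)} = \left(116 + 156\right) 1 = 272 \cdot 1 = 272$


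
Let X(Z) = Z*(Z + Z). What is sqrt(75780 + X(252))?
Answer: 6*sqrt(5633) ≈ 450.32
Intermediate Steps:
X(Z) = 2*Z**2 (X(Z) = Z*(2*Z) = 2*Z**2)
sqrt(75780 + X(252)) = sqrt(75780 + 2*252**2) = sqrt(75780 + 2*63504) = sqrt(75780 + 127008) = sqrt(202788) = 6*sqrt(5633)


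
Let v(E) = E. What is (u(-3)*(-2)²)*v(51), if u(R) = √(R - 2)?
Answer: 204*I*√5 ≈ 456.16*I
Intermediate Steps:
u(R) = √(-2 + R)
(u(-3)*(-2)²)*v(51) = (√(-2 - 3)*(-2)²)*51 = (√(-5)*4)*51 = ((I*√5)*4)*51 = (4*I*√5)*51 = 204*I*√5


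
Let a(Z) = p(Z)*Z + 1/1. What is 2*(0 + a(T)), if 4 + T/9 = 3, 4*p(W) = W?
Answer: 85/2 ≈ 42.500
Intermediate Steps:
p(W) = W/4
T = -9 (T = -36 + 9*3 = -36 + 27 = -9)
a(Z) = 1 + Z²/4 (a(Z) = (Z/4)*Z + 1/1 = Z²/4 + 1 = 1 + Z²/4)
2*(0 + a(T)) = 2*(0 + (1 + (¼)*(-9)²)) = 2*(0 + (1 + (¼)*81)) = 2*(0 + (1 + 81/4)) = 2*(0 + 85/4) = 2*(85/4) = 85/2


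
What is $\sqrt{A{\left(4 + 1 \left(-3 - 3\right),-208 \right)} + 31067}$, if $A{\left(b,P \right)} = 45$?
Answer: $2 \sqrt{7778} \approx 176.39$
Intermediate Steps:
$\sqrt{A{\left(4 + 1 \left(-3 - 3\right),-208 \right)} + 31067} = \sqrt{45 + 31067} = \sqrt{31112} = 2 \sqrt{7778}$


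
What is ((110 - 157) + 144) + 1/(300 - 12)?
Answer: 27937/288 ≈ 97.003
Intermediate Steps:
((110 - 157) + 144) + 1/(300 - 12) = (-47 + 144) + 1/288 = 97 + 1/288 = 27937/288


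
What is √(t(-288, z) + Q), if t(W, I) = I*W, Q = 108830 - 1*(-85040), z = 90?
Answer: 5*√6718 ≈ 409.82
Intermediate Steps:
Q = 193870 (Q = 108830 + 85040 = 193870)
√(t(-288, z) + Q) = √(90*(-288) + 193870) = √(-25920 + 193870) = √167950 = 5*√6718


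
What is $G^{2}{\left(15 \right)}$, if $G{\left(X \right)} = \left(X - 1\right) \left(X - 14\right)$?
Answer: $196$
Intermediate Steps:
$G{\left(X \right)} = \left(-1 + X\right) \left(-14 + X\right)$
$G^{2}{\left(15 \right)} = \left(14 + 15^{2} - 225\right)^{2} = \left(14 + 225 - 225\right)^{2} = 14^{2} = 196$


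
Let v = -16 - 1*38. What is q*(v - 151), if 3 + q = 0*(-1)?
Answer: 615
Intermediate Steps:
v = -54 (v = -16 - 38 = -54)
q = -3 (q = -3 + 0*(-1) = -3 + 0 = -3)
q*(v - 151) = -3*(-54 - 151) = -3*(-205) = 615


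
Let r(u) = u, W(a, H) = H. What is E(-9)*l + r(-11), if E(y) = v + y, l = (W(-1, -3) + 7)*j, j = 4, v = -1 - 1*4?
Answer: -235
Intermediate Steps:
v = -5 (v = -1 - 4 = -5)
l = 16 (l = (-3 + 7)*4 = 4*4 = 16)
E(y) = -5 + y
E(-9)*l + r(-11) = (-5 - 9)*16 - 11 = -14*16 - 11 = -224 - 11 = -235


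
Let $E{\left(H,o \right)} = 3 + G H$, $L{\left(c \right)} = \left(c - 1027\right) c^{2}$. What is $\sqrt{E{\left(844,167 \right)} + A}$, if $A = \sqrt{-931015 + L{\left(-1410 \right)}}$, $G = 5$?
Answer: $\sqrt{4223 + i \sqrt{4845930715}} \approx 192.31 + 180.99 i$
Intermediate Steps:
$L{\left(c \right)} = c^{2} \left(-1027 + c\right)$ ($L{\left(c \right)} = \left(-1027 + c\right) c^{2} = c^{2} \left(-1027 + c\right)$)
$E{\left(H,o \right)} = 3 + 5 H$
$A = i \sqrt{4845930715}$ ($A = \sqrt{-931015 + \left(-1410\right)^{2} \left(-1027 - 1410\right)} = \sqrt{-931015 + 1988100 \left(-2437\right)} = \sqrt{-931015 - 4844999700} = \sqrt{-4845930715} = i \sqrt{4845930715} \approx 69613.0 i$)
$\sqrt{E{\left(844,167 \right)} + A} = \sqrt{\left(3 + 5 \cdot 844\right) + i \sqrt{4845930715}} = \sqrt{\left(3 + 4220\right) + i \sqrt{4845930715}} = \sqrt{4223 + i \sqrt{4845930715}}$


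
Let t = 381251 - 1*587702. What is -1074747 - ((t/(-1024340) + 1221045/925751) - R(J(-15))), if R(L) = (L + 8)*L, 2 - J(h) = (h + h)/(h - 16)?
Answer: -979410595292729597341/911300711945740 ≈ -1.0747e+6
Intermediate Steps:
t = -206451 (t = 381251 - 587702 = -206451)
J(h) = 2 - 2*h/(-16 + h) (J(h) = 2 - (h + h)/(h - 16) = 2 - 2*h/(-16 + h))
R(L) = L*(8 + L) (R(L) = (8 + L)*L = L*(8 + L))
-1074747 - ((t/(-1024340) + 1221045/925751) - R(J(-15))) = -1074747 - ((-206451/(-1024340) + 1221045/925751) - (-32/(-16 - 15))*(8 - 32/(-16 - 15))) = -1074747 - ((-206451*(-1/1024340) + 1221045*(1/925751)) - (-32/(-31))*(8 - 32/(-31))) = -1074747 - ((206451/1024340 + 1221045/925751) - (-32*(-1/31))*(8 - 32*(-1/31))) = -1074747 - (1441887455001/948283779340 - 32*(8 + 32/31)/31) = -1074747 - (1441887455001/948283779340 - 32*280/(31*31)) = -1074747 - (1441887455001/948283779340 - 1*8960/961) = -1074747 - (1441887455001/948283779340 - 8960/961) = -1074747 - 1*(-7110968818630439/911300711945740) = -1074747 + 7110968818630439/911300711945740 = -979410595292729597341/911300711945740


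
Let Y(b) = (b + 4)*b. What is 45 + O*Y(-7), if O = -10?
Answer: -165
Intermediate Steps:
Y(b) = b*(4 + b) (Y(b) = (4 + b)*b = b*(4 + b))
45 + O*Y(-7) = 45 - (-70)*(4 - 7) = 45 - (-70)*(-3) = 45 - 10*21 = 45 - 210 = -165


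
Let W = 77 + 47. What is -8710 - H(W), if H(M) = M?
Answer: -8834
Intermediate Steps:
W = 124
-8710 - H(W) = -8710 - 1*124 = -8710 - 124 = -8834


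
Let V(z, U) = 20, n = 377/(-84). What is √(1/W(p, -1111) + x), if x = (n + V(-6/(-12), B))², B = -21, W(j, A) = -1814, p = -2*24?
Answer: √1396697676145/76188 ≈ 15.512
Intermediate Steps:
p = -48
n = -377/84 (n = 377*(-1/84) = -377/84 ≈ -4.4881)
x = 1697809/7056 (x = (-377/84 + 20)² = (1303/84)² = 1697809/7056 ≈ 240.62)
√(1/W(p, -1111) + x) = √(1/(-1814) + 1697809/7056) = √(-1/1814 + 1697809/7056) = √(1539909235/6399792) = √1396697676145/76188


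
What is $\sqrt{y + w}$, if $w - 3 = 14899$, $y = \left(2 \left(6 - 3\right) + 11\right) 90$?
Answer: $4 \sqrt{1027} \approx 128.19$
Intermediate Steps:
$y = 1530$ ($y = \left(2 \cdot 3 + 11\right) 90 = \left(6 + 11\right) 90 = 17 \cdot 90 = 1530$)
$w = 14902$ ($w = 3 + 14899 = 14902$)
$\sqrt{y + w} = \sqrt{1530 + 14902} = \sqrt{16432} = 4 \sqrt{1027}$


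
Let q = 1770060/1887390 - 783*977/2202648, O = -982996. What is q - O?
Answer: 45406314288125339/46191731208 ≈ 9.8300e+5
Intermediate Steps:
q = 27277586171/46191731208 (q = 1770060*(1/1887390) - 764991*1/2202648 = 59002/62913 - 254997/734216 = 27277586171/46191731208 ≈ 0.59053)
q - O = 27277586171/46191731208 - 1*(-982996) = 27277586171/46191731208 + 982996 = 45406314288125339/46191731208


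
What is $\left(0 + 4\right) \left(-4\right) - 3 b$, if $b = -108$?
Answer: $308$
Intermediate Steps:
$\left(0 + 4\right) \left(-4\right) - 3 b = \left(0 + 4\right) \left(-4\right) - -324 = 4 \left(-4\right) + 324 = -16 + 324 = 308$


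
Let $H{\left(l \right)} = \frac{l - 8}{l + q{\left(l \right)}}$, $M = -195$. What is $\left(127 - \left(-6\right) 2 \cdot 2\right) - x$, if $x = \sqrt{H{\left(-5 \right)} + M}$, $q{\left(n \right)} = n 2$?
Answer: $151 - \frac{4 i \sqrt{2730}}{15} \approx 151.0 - 13.933 i$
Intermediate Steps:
$q{\left(n \right)} = 2 n$
$H{\left(l \right)} = \frac{-8 + l}{3 l}$ ($H{\left(l \right)} = \frac{l - 8}{l + 2 l} = \frac{-8 + l}{3 l}$)
$x = \frac{4 i \sqrt{2730}}{15}$ ($x = \sqrt{\frac{-8 - 5}{3 \left(-5\right)} - 195} = \sqrt{\frac{1}{3} \left(- \frac{1}{5}\right) \left(-13\right) - 195} = \sqrt{\frac{13}{15} - 195} = \sqrt{- \frac{2912}{15}} = \frac{4 i \sqrt{2730}}{15} \approx 13.933 i$)
$\left(127 - \left(-6\right) 2 \cdot 2\right) - x = \left(127 - \left(-6\right) 2 \cdot 2\right) - \frac{4 i \sqrt{2730}}{15} = \left(127 - \left(-12\right) 2\right) - \frac{4 i \sqrt{2730}}{15} = \left(127 - -24\right) - \frac{4 i \sqrt{2730}}{15} = \left(127 + 24\right) - \frac{4 i \sqrt{2730}}{15} = 151 - \frac{4 i \sqrt{2730}}{15}$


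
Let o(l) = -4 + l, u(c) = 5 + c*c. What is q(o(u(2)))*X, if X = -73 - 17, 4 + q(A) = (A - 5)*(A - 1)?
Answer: 360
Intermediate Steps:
u(c) = 5 + c²
q(A) = -4 + (-1 + A)*(-5 + A) (q(A) = -4 + (A - 5)*(A - 1) = -4 + (-5 + A)*(-1 + A) = -4 + (-1 + A)*(-5 + A))
X = -90
q(o(u(2)))*X = (1 + (-4 + (5 + 2²))² - 6*(-4 + (5 + 2²)))*(-90) = (1 + (-4 + (5 + 4))² - 6*(-4 + (5 + 4)))*(-90) = (1 + (-4 + 9)² - 6*(-4 + 9))*(-90) = (1 + 5² - 6*5)*(-90) = (1 + 25 - 30)*(-90) = -4*(-90) = 360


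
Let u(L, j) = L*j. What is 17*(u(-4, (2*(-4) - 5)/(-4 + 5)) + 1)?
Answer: 901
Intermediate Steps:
17*(u(-4, (2*(-4) - 5)/(-4 + 5)) + 1) = 17*(-4*(2*(-4) - 5)/(-4 + 5) + 1) = 17*(-4*(-8 - 5)/1 + 1) = 17*(-(-52) + 1) = 17*(-4*(-13) + 1) = 17*(52 + 1) = 17*53 = 901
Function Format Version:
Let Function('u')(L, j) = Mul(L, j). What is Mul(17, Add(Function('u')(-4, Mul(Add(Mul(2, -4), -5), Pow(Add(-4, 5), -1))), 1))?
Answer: 901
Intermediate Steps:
Mul(17, Add(Function('u')(-4, Mul(Add(Mul(2, -4), -5), Pow(Add(-4, 5), -1))), 1)) = Mul(17, Add(Mul(-4, Mul(Add(Mul(2, -4), -5), Pow(Add(-4, 5), -1))), 1)) = Mul(17, Add(Mul(-4, Mul(Add(-8, -5), Pow(1, -1))), 1)) = Mul(17, Add(Mul(-4, Mul(-13, 1)), 1)) = Mul(17, Add(Mul(-4, -13), 1)) = Mul(17, Add(52, 1)) = Mul(17, 53) = 901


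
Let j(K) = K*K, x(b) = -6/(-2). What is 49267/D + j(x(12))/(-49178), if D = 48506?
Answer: 605603993/596357017 ≈ 1.0155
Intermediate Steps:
x(b) = 3 (x(b) = -6*(-½) = 3)
j(K) = K²
49267/D + j(x(12))/(-49178) = 49267/48506 + 3²/(-49178) = 49267*(1/48506) + 9*(-1/49178) = 49267/48506 - 9/49178 = 605603993/596357017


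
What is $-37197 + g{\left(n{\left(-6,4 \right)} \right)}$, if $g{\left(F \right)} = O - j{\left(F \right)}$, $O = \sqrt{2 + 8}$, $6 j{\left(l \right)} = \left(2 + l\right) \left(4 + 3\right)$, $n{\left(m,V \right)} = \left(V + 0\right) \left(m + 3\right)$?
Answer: $- \frac{111556}{3} + \sqrt{10} \approx -37182.0$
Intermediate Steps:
$n{\left(m,V \right)} = V \left(3 + m\right)$
$j{\left(l \right)} = \frac{7}{3} + \frac{7 l}{6}$ ($j{\left(l \right)} = \frac{\left(2 + l\right) \left(4 + 3\right)}{6} = \frac{\left(2 + l\right) 7}{6} = \frac{14 + 7 l}{6} = \frac{7}{3} + \frac{7 l}{6}$)
$O = \sqrt{10} \approx 3.1623$
$g{\left(F \right)} = - \frac{7}{3} + \sqrt{10} - \frac{7 F}{6}$ ($g{\left(F \right)} = \sqrt{10} - \left(\frac{7}{3} + \frac{7 F}{6}\right) = - \frac{7}{3} + \sqrt{10} - \frac{7 F}{6}$)
$-37197 + g{\left(n{\left(-6,4 \right)} \right)} = -37197 - \left(\frac{7}{3} - \sqrt{10} + \frac{7}{6} \cdot 4 \left(3 - 6\right)\right) = -37197 - \left(\frac{7}{3} - \sqrt{10} + \frac{7}{6} \cdot 4 \left(-3\right)\right) = -37197 - \left(- \frac{35}{3} - \sqrt{10}\right) = -37197 + \left(- \frac{7}{3} + \sqrt{10} + 14\right) = -37197 + \left(\frac{35}{3} + \sqrt{10}\right) = - \frac{111556}{3} + \sqrt{10}$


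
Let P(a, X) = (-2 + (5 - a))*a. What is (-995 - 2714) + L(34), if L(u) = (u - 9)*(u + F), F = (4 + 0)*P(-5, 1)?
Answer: -6859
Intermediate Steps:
P(a, X) = a*(3 - a) (P(a, X) = (3 - a)*a = a*(3 - a))
F = -160 (F = (4 + 0)*(-5*(3 - 1*(-5))) = 4*(-5*(3 + 5)) = 4*(-5*8) = 4*(-40) = -160)
L(u) = (-160 + u)*(-9 + u) (L(u) = (u - 9)*(u - 160) = (-9 + u)*(-160 + u) = (-160 + u)*(-9 + u))
(-995 - 2714) + L(34) = (-995 - 2714) + (1440 + 34**2 - 169*34) = -3709 + (1440 + 1156 - 5746) = -3709 - 3150 = -6859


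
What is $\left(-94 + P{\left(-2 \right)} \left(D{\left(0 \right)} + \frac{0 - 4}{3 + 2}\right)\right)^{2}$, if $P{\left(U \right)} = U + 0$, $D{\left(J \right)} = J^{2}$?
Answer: $\frac{213444}{25} \approx 8537.8$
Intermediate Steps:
$P{\left(U \right)} = U$
$\left(-94 + P{\left(-2 \right)} \left(D{\left(0 \right)} + \frac{0 - 4}{3 + 2}\right)\right)^{2} = \left(-94 - 2 \left(0^{2} + \frac{0 - 4}{3 + 2}\right)\right)^{2} = \left(-94 - 2 \left(0 - \frac{4}{5}\right)\right)^{2} = \left(-94 - - \frac{8}{5}\right)^{2} = \left(-94 + \frac{8}{5}\right)^{2} = \left(- \frac{462}{5}\right)^{2} = \frac{213444}{25}$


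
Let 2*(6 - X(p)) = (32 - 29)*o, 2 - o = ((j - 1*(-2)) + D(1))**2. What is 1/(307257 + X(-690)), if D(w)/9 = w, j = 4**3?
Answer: 2/631395 ≈ 3.1676e-6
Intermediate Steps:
j = 64
D(w) = 9*w
o = -5623 (o = 2 - ((64 - 1*(-2)) + 9*1)**2 = 2 - ((64 + 2) + 9)**2 = 2 - (66 + 9)**2 = 2 - 1*75**2 = 2 - 1*5625 = 2 - 5625 = -5623)
X(p) = 16881/2 (X(p) = 6 - (32 - 29)*(-5623)/2 = 6 - 3*(-5623)/2 = 6 - 1/2*(-16869) = 6 + 16869/2 = 16881/2)
1/(307257 + X(-690)) = 1/(307257 + 16881/2) = 1/(631395/2) = 2/631395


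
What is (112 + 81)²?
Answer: 37249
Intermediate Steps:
(112 + 81)² = 193² = 37249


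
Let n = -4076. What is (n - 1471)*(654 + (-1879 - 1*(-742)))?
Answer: 2679201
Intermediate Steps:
(n - 1471)*(654 + (-1879 - 1*(-742))) = (-4076 - 1471)*(654 + (-1879 - 1*(-742))) = -5547*(654 + (-1879 + 742)) = -5547*(654 - 1137) = -5547*(-483) = 2679201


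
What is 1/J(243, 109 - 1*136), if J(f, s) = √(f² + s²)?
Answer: √82/2214 ≈ 0.0040901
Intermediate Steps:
1/J(243, 109 - 1*136) = 1/(√(243² + (109 - 1*136)²)) = 1/(√(59049 + (109 - 136)²)) = 1/(√(59049 + (-27)²)) = 1/(√(59049 + 729)) = 1/(√59778) = 1/(27*√82) = √82/2214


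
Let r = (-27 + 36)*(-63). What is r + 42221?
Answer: 41654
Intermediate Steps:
r = -567 (r = 9*(-63) = -567)
r + 42221 = -567 + 42221 = 41654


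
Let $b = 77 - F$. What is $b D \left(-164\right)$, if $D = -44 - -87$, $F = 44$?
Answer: $-232716$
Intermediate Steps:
$D = 43$ ($D = -44 + 87 = 43$)
$b = 33$ ($b = 77 - 44 = 33$)
$b D \left(-164\right) = 33 \cdot 43 \left(-164\right) = 1419 \left(-164\right) = -232716$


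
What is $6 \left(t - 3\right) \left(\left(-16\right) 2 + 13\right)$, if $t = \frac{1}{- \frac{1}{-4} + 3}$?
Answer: $\frac{3990}{13} \approx 306.92$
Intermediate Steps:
$t = \frac{4}{13}$ ($t = \frac{1}{\left(-1\right) \left(- \frac{1}{4}\right) + 3} = \frac{1}{\frac{1}{4} + 3} = \frac{1}{\frac{13}{4}} = \frac{4}{13} \approx 0.30769$)
$6 \left(t - 3\right) \left(\left(-16\right) 2 + 13\right) = 6 \left(\frac{4}{13} - 3\right) \left(\left(-16\right) 2 + 13\right) = 6 \left(- \frac{35}{13}\right) \left(-32 + 13\right) = \left(- \frac{210}{13}\right) \left(-19\right) = \frac{3990}{13}$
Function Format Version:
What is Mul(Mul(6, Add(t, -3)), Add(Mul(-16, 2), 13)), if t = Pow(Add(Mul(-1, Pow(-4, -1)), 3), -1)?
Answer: Rational(3990, 13) ≈ 306.92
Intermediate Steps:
t = Rational(4, 13) (t = Pow(Add(Mul(-1, Rational(-1, 4)), 3), -1) = Pow(Add(Rational(1, 4), 3), -1) = Pow(Rational(13, 4), -1) = Rational(4, 13) ≈ 0.30769)
Mul(Mul(6, Add(t, -3)), Add(Mul(-16, 2), 13)) = Mul(Mul(6, Add(Rational(4, 13), -3)), Add(Mul(-16, 2), 13)) = Mul(Mul(6, Rational(-35, 13)), Add(-32, 13)) = Mul(Rational(-210, 13), -19) = Rational(3990, 13)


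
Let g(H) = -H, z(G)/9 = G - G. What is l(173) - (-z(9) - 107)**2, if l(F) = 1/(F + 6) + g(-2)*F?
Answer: -1987436/179 ≈ -11103.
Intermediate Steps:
z(G) = 0 (z(G) = 9*(G - G) = 9*0 = 0)
l(F) = 1/(6 + F) + 2*F (l(F) = 1/(F + 6) + (-1*(-2))*F = 1/(6 + F) + 2*F)
l(173) - (-z(9) - 107)**2 = (1 + 2*173**2 + 12*173)/(6 + 173) - (-1*0 - 107)**2 = (1 + 2*29929 + 2076)/179 - (0 - 107)**2 = (1 + 59858 + 2076)/179 - 1*(-107)**2 = (1/179)*61935 - 1*11449 = 61935/179 - 11449 = -1987436/179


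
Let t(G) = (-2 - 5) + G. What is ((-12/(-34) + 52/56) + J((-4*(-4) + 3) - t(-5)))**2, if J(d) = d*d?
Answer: 52451534529/56644 ≈ 9.2599e+5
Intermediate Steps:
t(G) = -7 + G
J(d) = d**2
((-12/(-34) + 52/56) + J((-4*(-4) + 3) - t(-5)))**2 = ((-12/(-34) + 52/56) + ((-4*(-4) + 3) - (-7 - 5))**2)**2 = ((-12*(-1/34) + 52*(1/56)) + ((16 + 3) - 1*(-12))**2)**2 = ((6/17 + 13/14) + (19 + 12)**2)**2 = (305/238 + 31**2)**2 = (305/238 + 961)**2 = (229023/238)**2 = 52451534529/56644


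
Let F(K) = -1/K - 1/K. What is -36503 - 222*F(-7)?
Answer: -255965/7 ≈ -36566.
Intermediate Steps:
F(K) = -2/K
-36503 - 222*F(-7) = -36503 - 222*(-2/(-7)) = -36503 - 222*(-2*(-1/7)) = -36503 - 222*2/7 = -36503 - 1*444/7 = -36503 - 444/7 = -255965/7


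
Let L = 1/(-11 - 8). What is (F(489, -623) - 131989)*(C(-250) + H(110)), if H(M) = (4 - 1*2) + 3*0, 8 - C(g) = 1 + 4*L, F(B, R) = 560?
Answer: -23000075/19 ≈ -1.2105e+6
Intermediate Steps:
L = -1/19 (L = 1/(-19) = -1/19 ≈ -0.052632)
C(g) = 137/19 (C(g) = 8 - (1 + 4*(-1/19)) = 8 - (1 - 4/19) = 8 - 1*15/19 = 8 - 15/19 = 137/19)
H(M) = 2 (H(M) = (4 - 2) + 0 = 2 + 0 = 2)
(F(489, -623) - 131989)*(C(-250) + H(110)) = (560 - 131989)*(137/19 + 2) = -131429*175/19 = -23000075/19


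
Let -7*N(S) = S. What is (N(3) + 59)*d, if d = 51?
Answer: 20910/7 ≈ 2987.1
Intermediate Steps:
N(S) = -S/7
(N(3) + 59)*d = (-⅐*3 + 59)*51 = (-3/7 + 59)*51 = (410/7)*51 = 20910/7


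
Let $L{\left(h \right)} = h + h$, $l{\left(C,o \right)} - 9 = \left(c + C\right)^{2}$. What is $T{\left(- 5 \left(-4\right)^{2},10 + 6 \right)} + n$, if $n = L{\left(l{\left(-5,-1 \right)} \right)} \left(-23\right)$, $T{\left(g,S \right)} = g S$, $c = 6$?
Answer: $-1740$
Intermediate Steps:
$l{\left(C,o \right)} = 9 + \left(6 + C\right)^{2}$
$L{\left(h \right)} = 2 h$
$T{\left(g,S \right)} = S g$
$n = -460$ ($n = 2 \left(9 + \left(6 - 5\right)^{2}\right) \left(-23\right) = 2 \left(9 + 1^{2}\right) \left(-23\right) = 2 \left(9 + 1\right) \left(-23\right) = 2 \cdot 10 \left(-23\right) = 20 \left(-23\right) = -460$)
$T{\left(- 5 \left(-4\right)^{2},10 + 6 \right)} + n = \left(10 + 6\right) \left(- 5 \left(-4\right)^{2}\right) - 460 = 16 \left(\left(-5\right) 16\right) - 460 = 16 \left(-80\right) - 460 = -1280 - 460 = -1740$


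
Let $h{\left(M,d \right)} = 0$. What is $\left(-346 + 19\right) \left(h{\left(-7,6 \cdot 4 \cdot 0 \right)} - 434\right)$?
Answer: $141918$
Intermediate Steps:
$\left(-346 + 19\right) \left(h{\left(-7,6 \cdot 4 \cdot 0 \right)} - 434\right) = \left(-346 + 19\right) \left(0 - 434\right) = \left(-327\right) \left(-434\right) = 141918$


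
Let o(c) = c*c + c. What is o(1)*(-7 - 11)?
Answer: -36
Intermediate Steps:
o(c) = c + c² (o(c) = c² + c = c + c²)
o(1)*(-7 - 11) = (1*(1 + 1))*(-7 - 11) = (1*2)*(-18) = 2*(-18) = -36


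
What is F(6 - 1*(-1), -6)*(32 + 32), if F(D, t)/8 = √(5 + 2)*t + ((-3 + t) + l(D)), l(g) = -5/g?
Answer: -34816/7 - 3072*√7 ≈ -13101.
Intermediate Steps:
F(D, t) = -24 - 40/D + 8*t + 8*t*√7 (F(D, t) = 8*(√(5 + 2)*t + ((-3 + t) - 5/D)) = 8*(√7*t + (-3 + t - 5/D)) = 8*(t*√7 + (-3 + t - 5/D)) = 8*(-3 + t - 5/D + t*√7) = -24 - 40/D + 8*t + 8*t*√7)
F(6 - 1*(-1), -6)*(32 + 32) = (8*(-5 + (6 - 1*(-1))*(-3 - 6 - 6*√7))/(6 - 1*(-1)))*(32 + 32) = (8*(-5 + (6 + 1)*(-9 - 6*√7))/(6 + 1))*64 = (8*(-5 + 7*(-9 - 6*√7))/7)*64 = (8*(⅐)*(-5 + (-63 - 42*√7)))*64 = (8*(⅐)*(-68 - 42*√7))*64 = (-544/7 - 48*√7)*64 = -34816/7 - 3072*√7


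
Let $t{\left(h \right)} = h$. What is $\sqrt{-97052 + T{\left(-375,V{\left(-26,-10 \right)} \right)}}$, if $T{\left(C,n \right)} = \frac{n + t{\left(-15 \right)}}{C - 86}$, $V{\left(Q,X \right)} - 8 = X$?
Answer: $\frac{i \sqrt{20625580255}}{461} \approx 311.53 i$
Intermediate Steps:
$V{\left(Q,X \right)} = 8 + X$
$T{\left(C,n \right)} = \frac{-15 + n}{-86 + C}$ ($T{\left(C,n \right)} = \frac{n - 15}{C - 86} = \frac{-15 + n}{-86 + C}$)
$\sqrt{-97052 + T{\left(-375,V{\left(-26,-10 \right)} \right)}} = \sqrt{-97052 + \frac{-15 + \left(8 - 10\right)}{-86 - 375}} = \sqrt{-97052 + \frac{-15 - 2}{-461}} = \sqrt{-97052 - - \frac{17}{461}} = \sqrt{-97052 + \frac{17}{461}} = \sqrt{- \frac{44740955}{461}} = \frac{i \sqrt{20625580255}}{461}$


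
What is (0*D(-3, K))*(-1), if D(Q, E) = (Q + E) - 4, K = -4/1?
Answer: 0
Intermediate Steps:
K = -4 (K = -4*1 = -4)
D(Q, E) = -4 + E + Q (D(Q, E) = (E + Q) - 4 = -4 + E + Q)
(0*D(-3, K))*(-1) = (0*(-4 - 4 - 3))*(-1) = (0*(-11))*(-1) = 0*(-1) = 0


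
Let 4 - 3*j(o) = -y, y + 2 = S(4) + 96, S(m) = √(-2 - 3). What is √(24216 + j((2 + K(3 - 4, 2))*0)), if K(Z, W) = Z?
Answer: √(218238 + 3*I*√5)/3 ≈ 155.72 + 0.0023933*I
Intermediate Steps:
S(m) = I*√5 (S(m) = √(-5) = I*√5)
y = 94 + I*√5 (y = -2 + (I*√5 + 96) = -2 + (96 + I*√5) = 94 + I*√5 ≈ 94.0 + 2.2361*I)
j(o) = 98/3 + I*√5/3 (j(o) = 4/3 - (-1)*(94 + I*√5)/3 = 4/3 - (-94 - I*√5)/3 = 4/3 + (94/3 + I*√5/3) = 98/3 + I*√5/3)
√(24216 + j((2 + K(3 - 4, 2))*0)) = √(24216 + (98/3 + I*√5/3)) = √(72746/3 + I*√5/3)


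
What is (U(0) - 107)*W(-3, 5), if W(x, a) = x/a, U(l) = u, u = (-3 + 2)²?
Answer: 318/5 ≈ 63.600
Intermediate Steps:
u = 1 (u = (-1)² = 1)
U(l) = 1
(U(0) - 107)*W(-3, 5) = (1 - 107)*(-3/5) = -(-318)/5 = -106*(-⅗) = 318/5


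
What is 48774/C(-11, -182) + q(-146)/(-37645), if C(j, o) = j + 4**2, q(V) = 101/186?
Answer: 13660563371/1400394 ≈ 9754.8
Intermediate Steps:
q(V) = 101/186 (q(V) = 101*(1/186) = 101/186)
C(j, o) = 16 + j (C(j, o) = j + 16 = 16 + j)
48774/C(-11, -182) + q(-146)/(-37645) = 48774/(16 - 11) + (101/186)/(-37645) = 48774/5 + (101/186)*(-1/37645) = 48774*(1/5) - 101/7001970 = 48774/5 - 101/7001970 = 13660563371/1400394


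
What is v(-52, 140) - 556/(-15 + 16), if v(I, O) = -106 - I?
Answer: -610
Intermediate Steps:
v(-52, 140) - 556/(-15 + 16) = (-106 - 1*(-52)) - 556/(-15 + 16) = (-106 + 52) - 556/1 = -54 - 556*1 = -54 - 556 = -610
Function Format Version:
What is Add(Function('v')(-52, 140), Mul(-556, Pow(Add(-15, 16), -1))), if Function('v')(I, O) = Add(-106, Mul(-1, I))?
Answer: -610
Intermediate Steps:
Add(Function('v')(-52, 140), Mul(-556, Pow(Add(-15, 16), -1))) = Add(Add(-106, Mul(-1, -52)), Mul(-556, Pow(Add(-15, 16), -1))) = Add(Add(-106, 52), Mul(-556, Pow(1, -1))) = Add(-54, Mul(-556, 1)) = Add(-54, -556) = -610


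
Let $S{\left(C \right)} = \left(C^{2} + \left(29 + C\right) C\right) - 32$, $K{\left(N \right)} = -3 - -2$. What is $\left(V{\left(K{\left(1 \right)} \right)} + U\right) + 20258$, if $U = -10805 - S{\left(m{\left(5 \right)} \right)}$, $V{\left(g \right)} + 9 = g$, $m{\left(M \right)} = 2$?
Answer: $9409$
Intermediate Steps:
$K{\left(N \right)} = -1$ ($K{\left(N \right)} = -3 + 2 = -1$)
$S{\left(C \right)} = -32 + C^{2} + C \left(29 + C\right)$ ($S{\left(C \right)} = \left(C^{2} + C \left(29 + C\right)\right) - 32 = -32 + C^{2} + C \left(29 + C\right)$)
$V{\left(g \right)} = -9 + g$
$U = -10839$ ($U = -10805 - \left(-32 + 2 \cdot 2^{2} + 29 \cdot 2\right) = -10805 - \left(-32 + 2 \cdot 4 + 58\right) = -10805 - \left(-32 + 8 + 58\right) = -10805 - 34 = -10839$)
$\left(V{\left(K{\left(1 \right)} \right)} + U\right) + 20258 = \left(\left(-9 - 1\right) - 10839\right) + 20258 = \left(-10 - 10839\right) + 20258 = -10849 + 20258 = 9409$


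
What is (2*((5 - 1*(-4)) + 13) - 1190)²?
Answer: 1313316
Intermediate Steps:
(2*((5 - 1*(-4)) + 13) - 1190)² = (2*((5 + 4) + 13) - 1190)² = (2*(9 + 13) - 1190)² = (2*22 - 1190)² = (44 - 1190)² = (-1146)² = 1313316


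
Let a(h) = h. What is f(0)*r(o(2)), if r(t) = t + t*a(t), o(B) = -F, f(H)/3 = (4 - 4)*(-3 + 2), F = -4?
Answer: 0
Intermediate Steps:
f(H) = 0 (f(H) = 3*((4 - 4)*(-3 + 2)) = 3*(0*(-1)) = 3*0 = 0)
o(B) = 4 (o(B) = -1*(-4) = 4)
r(t) = t + t**2 (r(t) = t + t*t = t + t**2)
f(0)*r(o(2)) = 0*(4*(1 + 4)) = 0*(4*5) = 0*20 = 0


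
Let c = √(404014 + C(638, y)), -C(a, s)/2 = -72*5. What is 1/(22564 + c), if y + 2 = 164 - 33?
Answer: 11282/254364681 - √404734/508729362 ≈ 4.3103e-5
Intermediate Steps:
y = 129 (y = -2 + (164 - 33) = -2 + 131 = 129)
C(a, s) = 720 (C(a, s) = -(-144)*5 = -2*(-360) = 720)
c = √404734 (c = √(404014 + 720) = √404734 ≈ 636.19)
1/(22564 + c) = 1/(22564 + √404734)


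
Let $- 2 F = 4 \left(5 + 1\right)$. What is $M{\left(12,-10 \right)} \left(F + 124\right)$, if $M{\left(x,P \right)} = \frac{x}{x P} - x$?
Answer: $- \frac{6776}{5} \approx -1355.2$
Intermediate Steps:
$M{\left(x,P \right)} = \frac{1}{P} - x$ ($M{\left(x,P \right)} = \frac{x}{P x} - x = x \frac{1}{P x} - x = \frac{1}{P} - x$)
$F = -12$ ($F = - \frac{4 \left(5 + 1\right)}{2} = - \frac{4 \cdot 6}{2} = \left(- \frac{1}{2}\right) 24 = -12$)
$M{\left(12,-10 \right)} \left(F + 124\right) = \left(\frac{1}{-10} - 12\right) \left(-12 + 124\right) = \left(- \frac{1}{10} - 12\right) 112 = \left(- \frac{121}{10}\right) 112 = - \frac{6776}{5}$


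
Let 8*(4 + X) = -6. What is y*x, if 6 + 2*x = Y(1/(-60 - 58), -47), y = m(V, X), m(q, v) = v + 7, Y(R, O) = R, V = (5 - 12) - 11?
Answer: -6381/944 ≈ -6.7595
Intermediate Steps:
X = -19/4 (X = -4 + (⅛)*(-6) = -4 - ¾ = -19/4 ≈ -4.7500)
V = -18 (V = -7 - 11 = -18)
m(q, v) = 7 + v
y = 9/4 (y = 7 - 19/4 = 9/4 ≈ 2.2500)
x = -709/236 (x = -3 + 1/(2*(-60 - 58)) = -3 + (½)/(-118) = -3 + (½)*(-1/118) = -3 - 1/236 = -709/236 ≈ -3.0042)
y*x = (9/4)*(-709/236) = -6381/944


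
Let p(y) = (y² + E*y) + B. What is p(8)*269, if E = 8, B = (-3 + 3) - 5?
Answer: 33087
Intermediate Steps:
B = -5 (B = 0 - 5 = -5)
p(y) = -5 + y² + 8*y (p(y) = (y² + 8*y) - 5 = -5 + y² + 8*y)
p(8)*269 = (-5 + 8² + 8*8)*269 = (-5 + 64 + 64)*269 = 123*269 = 33087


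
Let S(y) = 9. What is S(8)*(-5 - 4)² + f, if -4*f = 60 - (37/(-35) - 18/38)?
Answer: 949111/1330 ≈ 713.62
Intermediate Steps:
f = -20459/1330 (f = -(60 - (37/(-35) - 18/38))/4 = -(60 - (37*(-1/35) - 18*1/38))/4 = -(60 - (-37/35 - 9/19))/4 = -(60 - 1*(-1018/665))/4 = -(60 + 1018/665)/4 = -¼*40918/665 = -20459/1330 ≈ -15.383)
S(8)*(-5 - 4)² + f = 9*(-5 - 4)² - 20459/1330 = 9*(-9)² - 20459/1330 = 9*81 - 20459/1330 = 729 - 20459/1330 = 949111/1330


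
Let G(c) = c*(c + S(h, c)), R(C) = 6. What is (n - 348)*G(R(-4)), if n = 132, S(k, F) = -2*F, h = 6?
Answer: 7776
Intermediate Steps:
G(c) = -c² (G(c) = c*(c - 2*c) = c*(-c) = -c²)
(n - 348)*G(R(-4)) = (132 - 348)*(-1*6²) = -(-216)*36 = -216*(-36) = 7776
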